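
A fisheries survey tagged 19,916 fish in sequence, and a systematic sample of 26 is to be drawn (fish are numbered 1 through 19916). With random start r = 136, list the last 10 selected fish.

12392, 13158, 13924, 14690, 15456, 16222, 16988, 17754, 18520, 19286

k = N/n = 19916/26 = 766
17th selection = 136 + 16×766 = 12392
18th: 12392 + 766 = 13158
19th: 13158 + 766 = 13924
20th: 13924 + 766 = 14690
21st: 14690 + 766 = 15456
22nd: 15456 + 766 = 16222
23rd: 16222 + 766 = 16988
24th: 16988 + 766 = 17754
25th: 17754 + 766 = 18520
26th: 18520 + 766 = 19286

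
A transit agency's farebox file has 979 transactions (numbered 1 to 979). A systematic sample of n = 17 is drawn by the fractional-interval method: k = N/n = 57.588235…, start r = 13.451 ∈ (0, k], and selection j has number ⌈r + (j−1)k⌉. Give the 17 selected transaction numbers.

j=1: r + 0k = 13.451 → ⌈·⌉ = 14
j=2: r + 1k = 71.039235… → ⌈·⌉ = 72
j=3: r + 2k = 128.627470… → ⌈·⌉ = 129
j=4: r + 3k = 186.215705… → ⌈·⌉ = 187
j=5: r + 4k = 243.803941… → ⌈·⌉ = 244
j=6: r + 5k = 301.392176… → ⌈·⌉ = 302
j=7: r + 6k = 358.980411… → ⌈·⌉ = 359
j=8: r + 7k = 416.568647… → ⌈·⌉ = 417
j=9: r + 8k = 474.156882… → ⌈·⌉ = 475
j=10: r + 9k = 531.745117… → ⌈·⌉ = 532
j=11: r + 10k = 589.333352… → ⌈·⌉ = 590
j=12: r + 11k = 646.921588… → ⌈·⌉ = 647
j=13: r + 12k = 704.509823… → ⌈·⌉ = 705
j=14: r + 13k = 762.098058… → ⌈·⌉ = 763
j=15: r + 14k = 819.686294… → ⌈·⌉ = 820
j=16: r + 15k = 877.274529… → ⌈·⌉ = 878
j=17: r + 16k = 934.862764… → ⌈·⌉ = 935

14, 72, 129, 187, 244, 302, 359, 417, 475, 532, 590, 647, 705, 763, 820, 878, 935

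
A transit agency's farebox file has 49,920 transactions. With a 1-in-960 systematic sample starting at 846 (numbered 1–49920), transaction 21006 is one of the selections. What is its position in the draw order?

k = 960
position = (21006 − 846)/960 + 1 = 20160/960 + 1 = 21 + 1 = 22

22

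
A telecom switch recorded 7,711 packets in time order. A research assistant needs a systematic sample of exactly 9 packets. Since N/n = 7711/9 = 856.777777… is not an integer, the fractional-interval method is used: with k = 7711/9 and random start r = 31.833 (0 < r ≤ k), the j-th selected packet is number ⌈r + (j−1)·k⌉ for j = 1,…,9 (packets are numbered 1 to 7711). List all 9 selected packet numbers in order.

j=1: r + 0k = 31.833 → ⌈·⌉ = 32
j=2: r + 1k = 888.610777… → ⌈·⌉ = 889
j=3: r + 2k = 1745.388555… → ⌈·⌉ = 1746
j=4: r + 3k = 2602.166333… → ⌈·⌉ = 2603
j=5: r + 4k = 3458.944111… → ⌈·⌉ = 3459
j=6: r + 5k = 4315.721888… → ⌈·⌉ = 4316
j=7: r + 6k = 5172.499666… → ⌈·⌉ = 5173
j=8: r + 7k = 6029.277444… → ⌈·⌉ = 6030
j=9: r + 8k = 6886.055222… → ⌈·⌉ = 6887

32, 889, 1746, 2603, 3459, 4316, 5173, 6030, 6887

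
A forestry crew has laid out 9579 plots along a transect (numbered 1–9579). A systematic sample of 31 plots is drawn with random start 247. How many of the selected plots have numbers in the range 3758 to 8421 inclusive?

15

k = 9579/31 = 309
First selection ≥ 3758: 247 + ⌈(3758−247)/309⌉·309 = 247 + 12×309 = 3955
Last selection ≤ 8421: 247 + ⌊(8421−247)/309⌋·309 = 247 + 26×309 = 8281
Count = 26 − 12 + 1 = 15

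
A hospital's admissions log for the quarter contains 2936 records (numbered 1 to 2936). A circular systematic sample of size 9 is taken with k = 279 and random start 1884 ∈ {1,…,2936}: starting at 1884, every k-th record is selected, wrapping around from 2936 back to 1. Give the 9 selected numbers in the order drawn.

1884, 2163, 2442, 2721, 64, 343, 622, 901, 1180

Selection 1: 1884
Selection 2: 1884 + 279 = 2163
Selection 3: 2163 + 279 = 2442
Selection 4: 2442 + 279 = 2721
Selection 5: 2721 + 279 = 3000 → 3000 − 2936 = 64
Selection 6: 64 + 279 = 343
Selection 7: 343 + 279 = 622
Selection 8: 622 + 279 = 901
Selection 9: 901 + 279 = 1180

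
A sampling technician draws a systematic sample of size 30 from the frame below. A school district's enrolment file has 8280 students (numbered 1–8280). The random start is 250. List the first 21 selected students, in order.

k = N/n = 8280/30 = 276
student 1: 250
student 2: 250 + 276 = 526
student 3: 526 + 276 = 802
student 4: 802 + 276 = 1078
student 5: 1078 + 276 = 1354
student 6: 1354 + 276 = 1630
student 7: 1630 + 276 = 1906
student 8: 1906 + 276 = 2182
student 9: 2182 + 276 = 2458
student 10: 2458 + 276 = 2734
student 11: 2734 + 276 = 3010
student 12: 3010 + 276 = 3286
student 13: 3286 + 276 = 3562
student 14: 3562 + 276 = 3838
student 15: 3838 + 276 = 4114
student 16: 4114 + 276 = 4390
student 17: 4390 + 276 = 4666
student 18: 4666 + 276 = 4942
student 19: 4942 + 276 = 5218
student 20: 5218 + 276 = 5494
student 21: 5494 + 276 = 5770

250, 526, 802, 1078, 1354, 1630, 1906, 2182, 2458, 2734, 3010, 3286, 3562, 3838, 4114, 4390, 4666, 4942, 5218, 5494, 5770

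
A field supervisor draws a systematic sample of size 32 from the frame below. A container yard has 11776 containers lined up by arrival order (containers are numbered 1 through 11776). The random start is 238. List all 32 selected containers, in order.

238, 606, 974, 1342, 1710, 2078, 2446, 2814, 3182, 3550, 3918, 4286, 4654, 5022, 5390, 5758, 6126, 6494, 6862, 7230, 7598, 7966, 8334, 8702, 9070, 9438, 9806, 10174, 10542, 10910, 11278, 11646

k = N/n = 11776/32 = 368
container 1: 238
container 2: 238 + 368 = 606
container 3: 606 + 368 = 974
container 4: 974 + 368 = 1342
container 5: 1342 + 368 = 1710
container 6: 1710 + 368 = 2078
container 7: 2078 + 368 = 2446
container 8: 2446 + 368 = 2814
container 9: 2814 + 368 = 3182
container 10: 3182 + 368 = 3550
container 11: 3550 + 368 = 3918
container 12: 3918 + 368 = 4286
container 13: 4286 + 368 = 4654
container 14: 4654 + 368 = 5022
container 15: 5022 + 368 = 5390
container 16: 5390 + 368 = 5758
container 17: 5758 + 368 = 6126
container 18: 6126 + 368 = 6494
container 19: 6494 + 368 = 6862
container 20: 6862 + 368 = 7230
container 21: 7230 + 368 = 7598
container 22: 7598 + 368 = 7966
container 23: 7966 + 368 = 8334
container 24: 8334 + 368 = 8702
container 25: 8702 + 368 = 9070
container 26: 9070 + 368 = 9438
container 27: 9438 + 368 = 9806
container 28: 9806 + 368 = 10174
container 29: 10174 + 368 = 10542
container 30: 10542 + 368 = 10910
container 31: 10910 + 368 = 11278
container 32: 11278 + 368 = 11646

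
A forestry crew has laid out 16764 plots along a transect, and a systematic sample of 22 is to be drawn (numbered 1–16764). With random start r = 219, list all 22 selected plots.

k = N/n = 16764/22 = 762
plot 1: 219
plot 2: 219 + 762 = 981
plot 3: 981 + 762 = 1743
plot 4: 1743 + 762 = 2505
plot 5: 2505 + 762 = 3267
plot 6: 3267 + 762 = 4029
plot 7: 4029 + 762 = 4791
plot 8: 4791 + 762 = 5553
plot 9: 5553 + 762 = 6315
plot 10: 6315 + 762 = 7077
plot 11: 7077 + 762 = 7839
plot 12: 7839 + 762 = 8601
plot 13: 8601 + 762 = 9363
plot 14: 9363 + 762 = 10125
plot 15: 10125 + 762 = 10887
plot 16: 10887 + 762 = 11649
plot 17: 11649 + 762 = 12411
plot 18: 12411 + 762 = 13173
plot 19: 13173 + 762 = 13935
plot 20: 13935 + 762 = 14697
plot 21: 14697 + 762 = 15459
plot 22: 15459 + 762 = 16221

219, 981, 1743, 2505, 3267, 4029, 4791, 5553, 6315, 7077, 7839, 8601, 9363, 10125, 10887, 11649, 12411, 13173, 13935, 14697, 15459, 16221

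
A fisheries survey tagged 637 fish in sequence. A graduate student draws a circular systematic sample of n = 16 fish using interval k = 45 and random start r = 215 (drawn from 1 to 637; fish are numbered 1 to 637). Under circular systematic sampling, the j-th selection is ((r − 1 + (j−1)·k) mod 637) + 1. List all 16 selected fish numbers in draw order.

Selection 1: 215
Selection 2: 215 + 45 = 260
Selection 3: 260 + 45 = 305
Selection 4: 305 + 45 = 350
Selection 5: 350 + 45 = 395
Selection 6: 395 + 45 = 440
Selection 7: 440 + 45 = 485
Selection 8: 485 + 45 = 530
Selection 9: 530 + 45 = 575
Selection 10: 575 + 45 = 620
Selection 11: 620 + 45 = 665 → 665 − 637 = 28
Selection 12: 28 + 45 = 73
Selection 13: 73 + 45 = 118
Selection 14: 118 + 45 = 163
Selection 15: 163 + 45 = 208
Selection 16: 208 + 45 = 253

215, 260, 305, 350, 395, 440, 485, 530, 575, 620, 28, 73, 118, 163, 208, 253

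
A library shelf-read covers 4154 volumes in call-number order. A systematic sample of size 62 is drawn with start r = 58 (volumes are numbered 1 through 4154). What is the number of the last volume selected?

4145

k = 4154/62 = 67
62nd selection = r + (62−1)·k = 58 + 61×67 = 58 + 4087 = 4145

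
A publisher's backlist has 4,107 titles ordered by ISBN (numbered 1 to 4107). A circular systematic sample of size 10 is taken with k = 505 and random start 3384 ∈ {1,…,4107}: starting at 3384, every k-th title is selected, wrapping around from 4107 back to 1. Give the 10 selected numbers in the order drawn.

Selection 1: 3384
Selection 2: 3384 + 505 = 3889
Selection 3: 3889 + 505 = 4394 → 4394 − 4107 = 287
Selection 4: 287 + 505 = 792
Selection 5: 792 + 505 = 1297
Selection 6: 1297 + 505 = 1802
Selection 7: 1802 + 505 = 2307
Selection 8: 2307 + 505 = 2812
Selection 9: 2812 + 505 = 3317
Selection 10: 3317 + 505 = 3822

3384, 3889, 287, 792, 1297, 1802, 2307, 2812, 3317, 3822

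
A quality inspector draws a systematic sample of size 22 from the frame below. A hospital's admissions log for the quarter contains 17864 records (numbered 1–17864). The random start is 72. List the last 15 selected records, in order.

k = N/n = 17864/22 = 812
8th selection = 72 + 7×812 = 5756
9th: 5756 + 812 = 6568
10th: 6568 + 812 = 7380
11th: 7380 + 812 = 8192
12th: 8192 + 812 = 9004
13th: 9004 + 812 = 9816
14th: 9816 + 812 = 10628
15th: 10628 + 812 = 11440
16th: 11440 + 812 = 12252
17th: 12252 + 812 = 13064
18th: 13064 + 812 = 13876
19th: 13876 + 812 = 14688
20th: 14688 + 812 = 15500
21st: 15500 + 812 = 16312
22nd: 16312 + 812 = 17124

5756, 6568, 7380, 8192, 9004, 9816, 10628, 11440, 12252, 13064, 13876, 14688, 15500, 16312, 17124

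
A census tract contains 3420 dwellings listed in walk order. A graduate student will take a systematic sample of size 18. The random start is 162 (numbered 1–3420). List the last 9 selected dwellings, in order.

k = N/n = 3420/18 = 190
10th selection = 162 + 9×190 = 1872
11th: 1872 + 190 = 2062
12th: 2062 + 190 = 2252
13th: 2252 + 190 = 2442
14th: 2442 + 190 = 2632
15th: 2632 + 190 = 2822
16th: 2822 + 190 = 3012
17th: 3012 + 190 = 3202
18th: 3202 + 190 = 3392

1872, 2062, 2252, 2442, 2632, 2822, 3012, 3202, 3392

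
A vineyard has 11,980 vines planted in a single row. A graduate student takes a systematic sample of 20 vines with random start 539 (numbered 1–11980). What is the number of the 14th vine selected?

k = 11980/20 = 599
14th selection = r + (14−1)·k = 539 + 13×599 = 539 + 7787 = 8326

8326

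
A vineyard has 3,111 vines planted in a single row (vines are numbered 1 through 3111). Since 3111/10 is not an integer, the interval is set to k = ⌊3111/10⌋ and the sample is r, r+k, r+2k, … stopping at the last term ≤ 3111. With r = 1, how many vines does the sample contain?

11

k = ⌊3111/10⌋ = 311
Achieved size = ⌊(3111 − 1)/311⌋ + 1 = ⌊3110/311⌋ + 1 = 10 + 1 = 11
(last selection: 1 + 10×311 = 3111 ≤ 3111; next would be 3422 > 3111)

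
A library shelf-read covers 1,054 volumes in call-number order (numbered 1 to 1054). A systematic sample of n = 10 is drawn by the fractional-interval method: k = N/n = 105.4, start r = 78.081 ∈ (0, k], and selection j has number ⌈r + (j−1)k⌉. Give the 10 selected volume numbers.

j=1: r + 0k = 78.081 → ⌈·⌉ = 79
j=2: r + 1k = 183.481 → ⌈·⌉ = 184
j=3: r + 2k = 288.881 → ⌈·⌉ = 289
j=4: r + 3k = 394.281 → ⌈·⌉ = 395
j=5: r + 4k = 499.681 → ⌈·⌉ = 500
j=6: r + 5k = 605.081 → ⌈·⌉ = 606
j=7: r + 6k = 710.481 → ⌈·⌉ = 711
j=8: r + 7k = 815.881 → ⌈·⌉ = 816
j=9: r + 8k = 921.281 → ⌈·⌉ = 922
j=10: r + 9k = 1026.681 → ⌈·⌉ = 1027

79, 184, 289, 395, 500, 606, 711, 816, 922, 1027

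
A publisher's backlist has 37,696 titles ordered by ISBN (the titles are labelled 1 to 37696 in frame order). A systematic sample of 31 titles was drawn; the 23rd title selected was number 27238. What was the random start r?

k = 37696/31 = 1216
r = 27238 − (23−1)×1216 = 27238 − 26752 = 486

486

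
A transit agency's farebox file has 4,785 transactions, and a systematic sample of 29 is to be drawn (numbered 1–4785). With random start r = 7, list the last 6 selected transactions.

3802, 3967, 4132, 4297, 4462, 4627

k = N/n = 4785/29 = 165
24th selection = 7 + 23×165 = 3802
25th: 3802 + 165 = 3967
26th: 3967 + 165 = 4132
27th: 4132 + 165 = 4297
28th: 4297 + 165 = 4462
29th: 4462 + 165 = 4627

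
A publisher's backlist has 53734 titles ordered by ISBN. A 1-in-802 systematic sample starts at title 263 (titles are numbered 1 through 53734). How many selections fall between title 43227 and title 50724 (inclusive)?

k = 802
First selection ≥ 43227: 263 + ⌈(43227−263)/802⌉·802 = 263 + 54×802 = 43571
Last selection ≤ 50724: 263 + ⌊(50724−263)/802⌋·802 = 263 + 62×802 = 49987
Count = 62 − 54 + 1 = 9

9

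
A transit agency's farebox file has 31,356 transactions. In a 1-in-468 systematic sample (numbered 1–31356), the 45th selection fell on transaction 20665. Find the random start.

73

k = 468
r = 20665 − (45−1)×468 = 20665 − 20592 = 73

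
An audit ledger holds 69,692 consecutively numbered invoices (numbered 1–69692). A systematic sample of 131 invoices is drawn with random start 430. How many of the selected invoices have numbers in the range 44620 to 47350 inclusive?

5

k = 69692/131 = 532
First selection ≥ 44620: 430 + ⌈(44620−430)/532⌉·532 = 430 + 84×532 = 45118
Last selection ≤ 47350: 430 + ⌊(47350−430)/532⌋·532 = 430 + 88×532 = 47246
Count = 88 − 84 + 1 = 5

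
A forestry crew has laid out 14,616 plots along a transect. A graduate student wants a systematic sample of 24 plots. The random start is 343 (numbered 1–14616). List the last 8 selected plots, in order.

10087, 10696, 11305, 11914, 12523, 13132, 13741, 14350

k = N/n = 14616/24 = 609
17th selection = 343 + 16×609 = 10087
18th: 10087 + 609 = 10696
19th: 10696 + 609 = 11305
20th: 11305 + 609 = 11914
21st: 11914 + 609 = 12523
22nd: 12523 + 609 = 13132
23rd: 13132 + 609 = 13741
24th: 13741 + 609 = 14350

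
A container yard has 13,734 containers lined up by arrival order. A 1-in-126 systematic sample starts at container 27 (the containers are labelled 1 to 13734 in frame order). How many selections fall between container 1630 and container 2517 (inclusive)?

7

k = 126
First selection ≥ 1630: 27 + ⌈(1630−27)/126⌉·126 = 27 + 13×126 = 1665
Last selection ≤ 2517: 27 + ⌊(2517−27)/126⌋·126 = 27 + 19×126 = 2421
Count = 19 − 13 + 1 = 7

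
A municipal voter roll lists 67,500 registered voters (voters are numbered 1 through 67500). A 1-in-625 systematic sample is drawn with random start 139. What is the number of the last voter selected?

k = 625
108th selection = r + (108−1)·k = 139 + 107×625 = 139 + 66875 = 67014

67014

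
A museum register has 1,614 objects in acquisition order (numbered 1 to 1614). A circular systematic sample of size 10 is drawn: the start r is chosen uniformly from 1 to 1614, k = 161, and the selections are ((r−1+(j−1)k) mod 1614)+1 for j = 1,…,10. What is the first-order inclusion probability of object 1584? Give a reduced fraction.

5/807

For each position j, as r ranges over 1…1614 the j-th selection hits every object exactly once, so object 1584 is selected for exactly 10 of the 1614 starts.
Inclusion probability = 10/1614 = 5/807.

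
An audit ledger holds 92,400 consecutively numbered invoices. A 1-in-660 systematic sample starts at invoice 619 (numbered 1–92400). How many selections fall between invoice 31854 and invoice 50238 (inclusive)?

28

k = 660
First selection ≥ 31854: 619 + ⌈(31854−619)/660⌉·660 = 619 + 48×660 = 32299
Last selection ≤ 50238: 619 + ⌊(50238−619)/660⌋·660 = 619 + 75×660 = 50119
Count = 75 − 48 + 1 = 28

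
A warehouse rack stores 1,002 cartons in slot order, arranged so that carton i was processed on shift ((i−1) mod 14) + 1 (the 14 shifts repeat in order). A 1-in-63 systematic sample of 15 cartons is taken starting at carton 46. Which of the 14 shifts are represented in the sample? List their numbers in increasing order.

4, 11

Consecutive selections differ by k = 63, so their shift numbers differ by 63 mod 14 = 7.
gcd(63, 14) = 7, so the sample visits 14/7 = 2 distinct residues mod 14.
Start 46 is shift 4; the shifts hit are 4, 11.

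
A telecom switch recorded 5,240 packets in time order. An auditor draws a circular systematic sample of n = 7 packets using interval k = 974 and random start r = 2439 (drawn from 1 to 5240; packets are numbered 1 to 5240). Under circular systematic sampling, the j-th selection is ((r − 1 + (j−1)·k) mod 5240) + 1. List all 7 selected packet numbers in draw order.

Selection 1: 2439
Selection 2: 2439 + 974 = 3413
Selection 3: 3413 + 974 = 4387
Selection 4: 4387 + 974 = 5361 → 5361 − 5240 = 121
Selection 5: 121 + 974 = 1095
Selection 6: 1095 + 974 = 2069
Selection 7: 2069 + 974 = 3043

2439, 3413, 4387, 121, 1095, 2069, 3043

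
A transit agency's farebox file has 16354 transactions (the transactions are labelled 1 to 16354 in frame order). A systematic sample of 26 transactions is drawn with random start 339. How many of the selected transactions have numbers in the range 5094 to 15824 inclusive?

k = 16354/26 = 629
First selection ≥ 5094: 339 + ⌈(5094−339)/629⌉·629 = 339 + 8×629 = 5371
Last selection ≤ 15824: 339 + ⌊(15824−339)/629⌋·629 = 339 + 24×629 = 15435
Count = 24 − 8 + 1 = 17

17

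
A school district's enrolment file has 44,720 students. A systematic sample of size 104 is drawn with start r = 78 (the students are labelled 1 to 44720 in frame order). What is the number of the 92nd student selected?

39208

k = 44720/104 = 430
92nd selection = r + (92−1)·k = 78 + 91×430 = 78 + 39130 = 39208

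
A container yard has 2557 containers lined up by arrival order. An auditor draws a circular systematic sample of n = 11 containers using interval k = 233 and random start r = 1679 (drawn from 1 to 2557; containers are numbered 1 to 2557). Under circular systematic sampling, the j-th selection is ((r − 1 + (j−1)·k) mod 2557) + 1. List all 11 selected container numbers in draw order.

Selection 1: 1679
Selection 2: 1679 + 233 = 1912
Selection 3: 1912 + 233 = 2145
Selection 4: 2145 + 233 = 2378
Selection 5: 2378 + 233 = 2611 → 2611 − 2557 = 54
Selection 6: 54 + 233 = 287
Selection 7: 287 + 233 = 520
Selection 8: 520 + 233 = 753
Selection 9: 753 + 233 = 986
Selection 10: 986 + 233 = 1219
Selection 11: 1219 + 233 = 1452

1679, 1912, 2145, 2378, 54, 287, 520, 753, 986, 1219, 1452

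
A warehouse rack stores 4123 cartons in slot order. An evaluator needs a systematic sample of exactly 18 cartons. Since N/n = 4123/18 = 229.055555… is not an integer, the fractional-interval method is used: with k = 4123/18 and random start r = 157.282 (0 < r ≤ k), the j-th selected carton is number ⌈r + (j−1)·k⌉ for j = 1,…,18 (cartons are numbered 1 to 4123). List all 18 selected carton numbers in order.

j=1: r + 0k = 157.282 → ⌈·⌉ = 158
j=2: r + 1k = 386.337555… → ⌈·⌉ = 387
j=3: r + 2k = 615.393111… → ⌈·⌉ = 616
j=4: r + 3k = 844.448666… → ⌈·⌉ = 845
j=5: r + 4k = 1073.504222… → ⌈·⌉ = 1074
j=6: r + 5k = 1302.559777… → ⌈·⌉ = 1303
j=7: r + 6k = 1531.615333… → ⌈·⌉ = 1532
j=8: r + 7k = 1760.670888… → ⌈·⌉ = 1761
j=9: r + 8k = 1989.726444… → ⌈·⌉ = 1990
j=10: r + 9k = 2218.782 → ⌈·⌉ = 2219
j=11: r + 10k = 2447.837555… → ⌈·⌉ = 2448
j=12: r + 11k = 2676.893111… → ⌈·⌉ = 2677
j=13: r + 12k = 2905.948666… → ⌈·⌉ = 2906
j=14: r + 13k = 3135.004222… → ⌈·⌉ = 3136
j=15: r + 14k = 3364.059777… → ⌈·⌉ = 3365
j=16: r + 15k = 3593.115333… → ⌈·⌉ = 3594
j=17: r + 16k = 3822.170888… → ⌈·⌉ = 3823
j=18: r + 17k = 4051.226444… → ⌈·⌉ = 4052

158, 387, 616, 845, 1074, 1303, 1532, 1761, 1990, 2219, 2448, 2677, 2906, 3136, 3365, 3594, 3823, 4052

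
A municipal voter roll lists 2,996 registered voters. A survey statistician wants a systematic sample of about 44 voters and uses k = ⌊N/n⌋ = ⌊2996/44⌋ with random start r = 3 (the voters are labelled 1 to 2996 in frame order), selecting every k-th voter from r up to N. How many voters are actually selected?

45

k = ⌊2996/44⌋ = 68
Achieved size = ⌊(2996 − 3)/68⌋ + 1 = ⌊2993/68⌋ + 1 = 44 + 1 = 45
(last selection: 3 + 44×68 = 2995 ≤ 2996; next would be 3063 > 2996)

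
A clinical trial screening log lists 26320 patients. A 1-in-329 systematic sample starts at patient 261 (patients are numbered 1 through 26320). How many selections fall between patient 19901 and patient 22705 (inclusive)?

9

k = 329
First selection ≥ 19901: 261 + ⌈(19901−261)/329⌉·329 = 261 + 60×329 = 20001
Last selection ≤ 22705: 261 + ⌊(22705−261)/329⌋·329 = 261 + 68×329 = 22633
Count = 68 − 60 + 1 = 9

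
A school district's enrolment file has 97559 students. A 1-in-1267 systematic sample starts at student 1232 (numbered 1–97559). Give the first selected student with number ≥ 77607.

78519

k = 1267
Steps past start: ⌈(77607 − 1232)/1267⌉ = ⌈76375/1267⌉ = 61
Selected student: 1232 + 61×1267 = 78519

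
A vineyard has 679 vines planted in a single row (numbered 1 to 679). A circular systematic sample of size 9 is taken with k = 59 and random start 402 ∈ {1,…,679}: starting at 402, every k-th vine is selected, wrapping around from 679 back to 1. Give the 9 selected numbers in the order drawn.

402, 461, 520, 579, 638, 18, 77, 136, 195

Selection 1: 402
Selection 2: 402 + 59 = 461
Selection 3: 461 + 59 = 520
Selection 4: 520 + 59 = 579
Selection 5: 579 + 59 = 638
Selection 6: 638 + 59 = 697 → 697 − 679 = 18
Selection 7: 18 + 59 = 77
Selection 8: 77 + 59 = 136
Selection 9: 136 + 59 = 195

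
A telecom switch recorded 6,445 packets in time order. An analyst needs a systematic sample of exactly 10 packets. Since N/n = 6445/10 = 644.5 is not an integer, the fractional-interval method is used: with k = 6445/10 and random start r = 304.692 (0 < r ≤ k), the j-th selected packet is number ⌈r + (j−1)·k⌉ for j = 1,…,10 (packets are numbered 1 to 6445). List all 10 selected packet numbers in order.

305, 950, 1594, 2239, 2883, 3528, 4172, 4817, 5461, 6106

j=1: r + 0k = 304.692 → ⌈·⌉ = 305
j=2: r + 1k = 949.192 → ⌈·⌉ = 950
j=3: r + 2k = 1593.692 → ⌈·⌉ = 1594
j=4: r + 3k = 2238.192 → ⌈·⌉ = 2239
j=5: r + 4k = 2882.692 → ⌈·⌉ = 2883
j=6: r + 5k = 3527.192 → ⌈·⌉ = 3528
j=7: r + 6k = 4171.692 → ⌈·⌉ = 4172
j=8: r + 7k = 4816.192 → ⌈·⌉ = 4817
j=9: r + 8k = 5460.692 → ⌈·⌉ = 5461
j=10: r + 9k = 6105.192 → ⌈·⌉ = 6106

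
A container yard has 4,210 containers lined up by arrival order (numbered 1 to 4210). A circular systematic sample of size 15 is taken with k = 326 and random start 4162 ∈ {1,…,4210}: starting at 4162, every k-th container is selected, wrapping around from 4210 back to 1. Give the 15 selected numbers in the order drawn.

Selection 1: 4162
Selection 2: 4162 + 326 = 4488 → 4488 − 4210 = 278
Selection 3: 278 + 326 = 604
Selection 4: 604 + 326 = 930
Selection 5: 930 + 326 = 1256
Selection 6: 1256 + 326 = 1582
Selection 7: 1582 + 326 = 1908
Selection 8: 1908 + 326 = 2234
Selection 9: 2234 + 326 = 2560
Selection 10: 2560 + 326 = 2886
Selection 11: 2886 + 326 = 3212
Selection 12: 3212 + 326 = 3538
Selection 13: 3538 + 326 = 3864
Selection 14: 3864 + 326 = 4190
Selection 15: 4190 + 326 = 4516 → 4516 − 4210 = 306

4162, 278, 604, 930, 1256, 1582, 1908, 2234, 2560, 2886, 3212, 3538, 3864, 4190, 306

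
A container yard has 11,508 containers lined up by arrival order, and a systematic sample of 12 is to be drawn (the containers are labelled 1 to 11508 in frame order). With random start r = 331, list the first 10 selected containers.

331, 1290, 2249, 3208, 4167, 5126, 6085, 7044, 8003, 8962

k = N/n = 11508/12 = 959
container 1: 331
container 2: 331 + 959 = 1290
container 3: 1290 + 959 = 2249
container 4: 2249 + 959 = 3208
container 5: 3208 + 959 = 4167
container 6: 4167 + 959 = 5126
container 7: 5126 + 959 = 6085
container 8: 6085 + 959 = 7044
container 9: 7044 + 959 = 8003
container 10: 8003 + 959 = 8962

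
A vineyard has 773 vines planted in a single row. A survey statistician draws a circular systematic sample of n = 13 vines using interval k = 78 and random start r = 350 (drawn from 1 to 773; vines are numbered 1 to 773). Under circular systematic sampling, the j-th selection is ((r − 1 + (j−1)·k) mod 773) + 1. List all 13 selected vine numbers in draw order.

Selection 1: 350
Selection 2: 350 + 78 = 428
Selection 3: 428 + 78 = 506
Selection 4: 506 + 78 = 584
Selection 5: 584 + 78 = 662
Selection 6: 662 + 78 = 740
Selection 7: 740 + 78 = 818 → 818 − 773 = 45
Selection 8: 45 + 78 = 123
Selection 9: 123 + 78 = 201
Selection 10: 201 + 78 = 279
Selection 11: 279 + 78 = 357
Selection 12: 357 + 78 = 435
Selection 13: 435 + 78 = 513

350, 428, 506, 584, 662, 740, 45, 123, 201, 279, 357, 435, 513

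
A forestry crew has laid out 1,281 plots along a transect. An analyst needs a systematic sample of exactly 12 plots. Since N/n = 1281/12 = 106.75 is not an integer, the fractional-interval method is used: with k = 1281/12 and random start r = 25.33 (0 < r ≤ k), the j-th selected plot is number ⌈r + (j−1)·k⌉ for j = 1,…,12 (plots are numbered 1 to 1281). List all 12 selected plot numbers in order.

j=1: r + 0k = 25.33 → ⌈·⌉ = 26
j=2: r + 1k = 132.08 → ⌈·⌉ = 133
j=3: r + 2k = 238.83 → ⌈·⌉ = 239
j=4: r + 3k = 345.58 → ⌈·⌉ = 346
j=5: r + 4k = 452.33 → ⌈·⌉ = 453
j=6: r + 5k = 559.08 → ⌈·⌉ = 560
j=7: r + 6k = 665.83 → ⌈·⌉ = 666
j=8: r + 7k = 772.58 → ⌈·⌉ = 773
j=9: r + 8k = 879.33 → ⌈·⌉ = 880
j=10: r + 9k = 986.08 → ⌈·⌉ = 987
j=11: r + 10k = 1092.83 → ⌈·⌉ = 1093
j=12: r + 11k = 1199.58 → ⌈·⌉ = 1200

26, 133, 239, 346, 453, 560, 666, 773, 880, 987, 1093, 1200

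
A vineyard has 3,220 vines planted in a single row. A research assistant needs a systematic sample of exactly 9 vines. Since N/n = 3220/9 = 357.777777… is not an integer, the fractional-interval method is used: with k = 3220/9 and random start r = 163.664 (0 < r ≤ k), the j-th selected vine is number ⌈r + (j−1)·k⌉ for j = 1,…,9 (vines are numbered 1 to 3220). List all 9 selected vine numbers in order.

164, 522, 880, 1237, 1595, 1953, 2311, 2669, 3026

j=1: r + 0k = 163.664 → ⌈·⌉ = 164
j=2: r + 1k = 521.441777… → ⌈·⌉ = 522
j=3: r + 2k = 879.219555… → ⌈·⌉ = 880
j=4: r + 3k = 1236.997333… → ⌈·⌉ = 1237
j=5: r + 4k = 1594.775111… → ⌈·⌉ = 1595
j=6: r + 5k = 1952.552888… → ⌈·⌉ = 1953
j=7: r + 6k = 2310.330666… → ⌈·⌉ = 2311
j=8: r + 7k = 2668.108444… → ⌈·⌉ = 2669
j=9: r + 8k = 3025.886222… → ⌈·⌉ = 3026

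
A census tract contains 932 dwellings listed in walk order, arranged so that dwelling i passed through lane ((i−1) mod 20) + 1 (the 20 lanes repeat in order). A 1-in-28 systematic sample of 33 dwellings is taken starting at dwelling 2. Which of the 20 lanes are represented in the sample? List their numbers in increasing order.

Consecutive selections differ by k = 28, so their lane numbers differ by 28 mod 20 = 8.
gcd(28, 20) = 4, so the sample visits 20/4 = 5 distinct residues mod 20.
Start 2 is lane 2; the lanes hit are 2, 6, 10, 14, 18.

2, 6, 10, 14, 18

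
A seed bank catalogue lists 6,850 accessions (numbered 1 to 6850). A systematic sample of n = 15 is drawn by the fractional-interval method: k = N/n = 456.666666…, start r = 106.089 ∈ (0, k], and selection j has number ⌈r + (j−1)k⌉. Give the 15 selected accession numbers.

j=1: r + 0k = 106.089 → ⌈·⌉ = 107
j=2: r + 1k = 562.755666… → ⌈·⌉ = 563
j=3: r + 2k = 1019.422333… → ⌈·⌉ = 1020
j=4: r + 3k = 1476.089 → ⌈·⌉ = 1477
j=5: r + 4k = 1932.755666… → ⌈·⌉ = 1933
j=6: r + 5k = 2389.422333… → ⌈·⌉ = 2390
j=7: r + 6k = 2846.089 → ⌈·⌉ = 2847
j=8: r + 7k = 3302.755666… → ⌈·⌉ = 3303
j=9: r + 8k = 3759.422333… → ⌈·⌉ = 3760
j=10: r + 9k = 4216.089 → ⌈·⌉ = 4217
j=11: r + 10k = 4672.755666… → ⌈·⌉ = 4673
j=12: r + 11k = 5129.422333… → ⌈·⌉ = 5130
j=13: r + 12k = 5586.089 → ⌈·⌉ = 5587
j=14: r + 13k = 6042.755666… → ⌈·⌉ = 6043
j=15: r + 14k = 6499.422333… → ⌈·⌉ = 6500

107, 563, 1020, 1477, 1933, 2390, 2847, 3303, 3760, 4217, 4673, 5130, 5587, 6043, 6500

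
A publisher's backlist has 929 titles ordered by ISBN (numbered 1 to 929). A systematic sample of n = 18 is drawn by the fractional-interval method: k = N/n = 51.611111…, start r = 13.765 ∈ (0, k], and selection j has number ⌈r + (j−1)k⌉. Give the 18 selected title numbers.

14, 66, 117, 169, 221, 272, 324, 376, 427, 479, 530, 582, 634, 685, 737, 788, 840, 892

j=1: r + 0k = 13.765 → ⌈·⌉ = 14
j=2: r + 1k = 65.376111… → ⌈·⌉ = 66
j=3: r + 2k = 116.987222… → ⌈·⌉ = 117
j=4: r + 3k = 168.598333… → ⌈·⌉ = 169
j=5: r + 4k = 220.209444… → ⌈·⌉ = 221
j=6: r + 5k = 271.820555… → ⌈·⌉ = 272
j=7: r + 6k = 323.431666… → ⌈·⌉ = 324
j=8: r + 7k = 375.042777… → ⌈·⌉ = 376
j=9: r + 8k = 426.653888… → ⌈·⌉ = 427
j=10: r + 9k = 478.265 → ⌈·⌉ = 479
j=11: r + 10k = 529.876111… → ⌈·⌉ = 530
j=12: r + 11k = 581.487222… → ⌈·⌉ = 582
j=13: r + 12k = 633.098333… → ⌈·⌉ = 634
j=14: r + 13k = 684.709444… → ⌈·⌉ = 685
j=15: r + 14k = 736.320555… → ⌈·⌉ = 737
j=16: r + 15k = 787.931666… → ⌈·⌉ = 788
j=17: r + 16k = 839.542777… → ⌈·⌉ = 840
j=18: r + 17k = 891.153888… → ⌈·⌉ = 892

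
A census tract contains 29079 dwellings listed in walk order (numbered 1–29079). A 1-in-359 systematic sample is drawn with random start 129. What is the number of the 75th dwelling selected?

26695

k = 359
75th selection = r + (75−1)·k = 129 + 74×359 = 129 + 26566 = 26695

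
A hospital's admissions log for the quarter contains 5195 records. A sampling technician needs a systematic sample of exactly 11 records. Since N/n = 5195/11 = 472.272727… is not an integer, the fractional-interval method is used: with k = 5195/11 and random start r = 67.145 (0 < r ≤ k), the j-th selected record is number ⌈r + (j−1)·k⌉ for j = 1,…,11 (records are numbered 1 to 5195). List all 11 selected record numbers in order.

j=1: r + 0k = 67.145 → ⌈·⌉ = 68
j=2: r + 1k = 539.417727… → ⌈·⌉ = 540
j=3: r + 2k = 1011.690454… → ⌈·⌉ = 1012
j=4: r + 3k = 1483.963181… → ⌈·⌉ = 1484
j=5: r + 4k = 1956.235909… → ⌈·⌉ = 1957
j=6: r + 5k = 2428.508636… → ⌈·⌉ = 2429
j=7: r + 6k = 2900.781363… → ⌈·⌉ = 2901
j=8: r + 7k = 3373.054090… → ⌈·⌉ = 3374
j=9: r + 8k = 3845.326818… → ⌈·⌉ = 3846
j=10: r + 9k = 4317.599545… → ⌈·⌉ = 4318
j=11: r + 10k = 4789.872272… → ⌈·⌉ = 4790

68, 540, 1012, 1484, 1957, 2429, 2901, 3374, 3846, 4318, 4790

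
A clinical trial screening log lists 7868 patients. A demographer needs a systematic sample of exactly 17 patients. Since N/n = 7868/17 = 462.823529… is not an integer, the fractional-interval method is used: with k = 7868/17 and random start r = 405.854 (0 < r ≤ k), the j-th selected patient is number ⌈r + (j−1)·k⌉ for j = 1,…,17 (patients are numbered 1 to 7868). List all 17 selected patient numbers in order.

j=1: r + 0k = 405.854 → ⌈·⌉ = 406
j=2: r + 1k = 868.677529… → ⌈·⌉ = 869
j=3: r + 2k = 1331.501058… → ⌈·⌉ = 1332
j=4: r + 3k = 1794.324588… → ⌈·⌉ = 1795
j=5: r + 4k = 2257.148117… → ⌈·⌉ = 2258
j=6: r + 5k = 2719.971647… → ⌈·⌉ = 2720
j=7: r + 6k = 3182.795176… → ⌈·⌉ = 3183
j=8: r + 7k = 3645.618705… → ⌈·⌉ = 3646
j=9: r + 8k = 4108.442235… → ⌈·⌉ = 4109
j=10: r + 9k = 4571.265764… → ⌈·⌉ = 4572
j=11: r + 10k = 5034.089294… → ⌈·⌉ = 5035
j=12: r + 11k = 5496.912823… → ⌈·⌉ = 5497
j=13: r + 12k = 5959.736352… → ⌈·⌉ = 5960
j=14: r + 13k = 6422.559882… → ⌈·⌉ = 6423
j=15: r + 14k = 6885.383411… → ⌈·⌉ = 6886
j=16: r + 15k = 7348.206941… → ⌈·⌉ = 7349
j=17: r + 16k = 7811.030470… → ⌈·⌉ = 7812

406, 869, 1332, 1795, 2258, 2720, 3183, 3646, 4109, 4572, 5035, 5497, 5960, 6423, 6886, 7349, 7812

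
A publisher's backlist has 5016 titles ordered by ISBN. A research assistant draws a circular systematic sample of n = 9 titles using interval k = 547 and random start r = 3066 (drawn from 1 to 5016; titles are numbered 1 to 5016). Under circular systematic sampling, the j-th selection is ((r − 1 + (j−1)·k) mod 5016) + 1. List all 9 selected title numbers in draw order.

3066, 3613, 4160, 4707, 238, 785, 1332, 1879, 2426

Selection 1: 3066
Selection 2: 3066 + 547 = 3613
Selection 3: 3613 + 547 = 4160
Selection 4: 4160 + 547 = 4707
Selection 5: 4707 + 547 = 5254 → 5254 − 5016 = 238
Selection 6: 238 + 547 = 785
Selection 7: 785 + 547 = 1332
Selection 8: 1332 + 547 = 1879
Selection 9: 1879 + 547 = 2426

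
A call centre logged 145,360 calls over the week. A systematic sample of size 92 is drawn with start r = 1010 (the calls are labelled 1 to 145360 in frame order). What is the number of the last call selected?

k = 145360/92 = 1580
92nd selection = r + (92−1)·k = 1010 + 91×1580 = 1010 + 143780 = 144790

144790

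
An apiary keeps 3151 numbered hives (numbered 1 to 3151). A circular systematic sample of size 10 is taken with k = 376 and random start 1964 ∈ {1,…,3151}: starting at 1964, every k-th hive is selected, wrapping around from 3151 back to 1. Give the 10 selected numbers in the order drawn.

Selection 1: 1964
Selection 2: 1964 + 376 = 2340
Selection 3: 2340 + 376 = 2716
Selection 4: 2716 + 376 = 3092
Selection 5: 3092 + 376 = 3468 → 3468 − 3151 = 317
Selection 6: 317 + 376 = 693
Selection 7: 693 + 376 = 1069
Selection 8: 1069 + 376 = 1445
Selection 9: 1445 + 376 = 1821
Selection 10: 1821 + 376 = 2197

1964, 2340, 2716, 3092, 317, 693, 1069, 1445, 1821, 2197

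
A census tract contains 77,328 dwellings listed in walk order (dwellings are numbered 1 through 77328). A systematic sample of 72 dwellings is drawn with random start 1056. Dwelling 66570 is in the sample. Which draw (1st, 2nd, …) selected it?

62

k = 77328/72 = 1074
position = (66570 − 1056)/1074 + 1 = 65514/1074 + 1 = 61 + 1 = 62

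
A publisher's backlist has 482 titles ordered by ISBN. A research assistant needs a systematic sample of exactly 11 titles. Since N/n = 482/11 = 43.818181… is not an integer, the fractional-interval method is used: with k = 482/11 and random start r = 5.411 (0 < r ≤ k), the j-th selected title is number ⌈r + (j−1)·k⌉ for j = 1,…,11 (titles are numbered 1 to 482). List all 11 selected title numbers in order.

6, 50, 94, 137, 181, 225, 269, 313, 356, 400, 444

j=1: r + 0k = 5.411 → ⌈·⌉ = 6
j=2: r + 1k = 49.229181… → ⌈·⌉ = 50
j=3: r + 2k = 93.047363… → ⌈·⌉ = 94
j=4: r + 3k = 136.865545… → ⌈·⌉ = 137
j=5: r + 4k = 180.683727… → ⌈·⌉ = 181
j=6: r + 5k = 224.501909… → ⌈·⌉ = 225
j=7: r + 6k = 268.320090… → ⌈·⌉ = 269
j=8: r + 7k = 312.138272… → ⌈·⌉ = 313
j=9: r + 8k = 355.956454… → ⌈·⌉ = 356
j=10: r + 9k = 399.774636… → ⌈·⌉ = 400
j=11: r + 10k = 443.592818… → ⌈·⌉ = 444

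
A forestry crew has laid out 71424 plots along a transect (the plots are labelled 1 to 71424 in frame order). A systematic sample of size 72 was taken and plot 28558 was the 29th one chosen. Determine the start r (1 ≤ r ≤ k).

782

k = 71424/72 = 992
r = 28558 − (29−1)×992 = 28558 − 27776 = 782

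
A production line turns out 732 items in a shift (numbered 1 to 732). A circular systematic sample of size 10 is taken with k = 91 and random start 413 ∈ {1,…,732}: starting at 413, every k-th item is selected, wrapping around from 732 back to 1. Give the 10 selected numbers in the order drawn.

413, 504, 595, 686, 45, 136, 227, 318, 409, 500

Selection 1: 413
Selection 2: 413 + 91 = 504
Selection 3: 504 + 91 = 595
Selection 4: 595 + 91 = 686
Selection 5: 686 + 91 = 777 → 777 − 732 = 45
Selection 6: 45 + 91 = 136
Selection 7: 136 + 91 = 227
Selection 8: 227 + 91 = 318
Selection 9: 318 + 91 = 409
Selection 10: 409 + 91 = 500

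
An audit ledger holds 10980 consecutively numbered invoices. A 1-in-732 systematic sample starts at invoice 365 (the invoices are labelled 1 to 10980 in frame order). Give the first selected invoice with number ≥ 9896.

k = 732
Steps past start: ⌈(9896 − 365)/732⌉ = ⌈9531/732⌉ = 14
Selected invoice: 365 + 14×732 = 10613

10613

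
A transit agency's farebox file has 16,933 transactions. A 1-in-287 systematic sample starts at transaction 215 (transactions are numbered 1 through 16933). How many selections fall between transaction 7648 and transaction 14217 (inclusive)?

k = 287
First selection ≥ 7648: 215 + ⌈(7648−215)/287⌉·287 = 215 + 26×287 = 7677
Last selection ≤ 14217: 215 + ⌊(14217−215)/287⌋·287 = 215 + 48×287 = 13991
Count = 48 − 26 + 1 = 23

23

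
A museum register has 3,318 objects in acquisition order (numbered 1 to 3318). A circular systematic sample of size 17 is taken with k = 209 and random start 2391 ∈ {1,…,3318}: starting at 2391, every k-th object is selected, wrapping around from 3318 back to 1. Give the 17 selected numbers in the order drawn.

Selection 1: 2391
Selection 2: 2391 + 209 = 2600
Selection 3: 2600 + 209 = 2809
Selection 4: 2809 + 209 = 3018
Selection 5: 3018 + 209 = 3227
Selection 6: 3227 + 209 = 3436 → 3436 − 3318 = 118
Selection 7: 118 + 209 = 327
Selection 8: 327 + 209 = 536
Selection 9: 536 + 209 = 745
Selection 10: 745 + 209 = 954
Selection 11: 954 + 209 = 1163
Selection 12: 1163 + 209 = 1372
Selection 13: 1372 + 209 = 1581
Selection 14: 1581 + 209 = 1790
Selection 15: 1790 + 209 = 1999
Selection 16: 1999 + 209 = 2208
Selection 17: 2208 + 209 = 2417

2391, 2600, 2809, 3018, 3227, 118, 327, 536, 745, 954, 1163, 1372, 1581, 1790, 1999, 2208, 2417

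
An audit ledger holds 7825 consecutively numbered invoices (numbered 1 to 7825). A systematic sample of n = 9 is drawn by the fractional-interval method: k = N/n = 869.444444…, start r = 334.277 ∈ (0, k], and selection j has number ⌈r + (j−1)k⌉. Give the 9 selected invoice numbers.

j=1: r + 0k = 334.277 → ⌈·⌉ = 335
j=2: r + 1k = 1203.721444… → ⌈·⌉ = 1204
j=3: r + 2k = 2073.165888… → ⌈·⌉ = 2074
j=4: r + 3k = 2942.610333… → ⌈·⌉ = 2943
j=5: r + 4k = 3812.054777… → ⌈·⌉ = 3813
j=6: r + 5k = 4681.499222… → ⌈·⌉ = 4682
j=7: r + 6k = 5550.943666… → ⌈·⌉ = 5551
j=8: r + 7k = 6420.388111… → ⌈·⌉ = 6421
j=9: r + 8k = 7289.832555… → ⌈·⌉ = 7290

335, 1204, 2074, 2943, 3813, 4682, 5551, 6421, 7290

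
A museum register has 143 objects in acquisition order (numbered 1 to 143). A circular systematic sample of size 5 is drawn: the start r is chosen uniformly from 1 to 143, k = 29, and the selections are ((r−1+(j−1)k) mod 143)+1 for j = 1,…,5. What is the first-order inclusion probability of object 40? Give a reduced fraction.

For each position j, as r ranges over 1…143 the j-th selection hits every object exactly once, so object 40 is selected for exactly 5 of the 143 starts.
Inclusion probability = 5/143.

5/143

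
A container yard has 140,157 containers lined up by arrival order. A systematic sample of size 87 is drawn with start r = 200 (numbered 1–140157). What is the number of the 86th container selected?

137135

k = 140157/87 = 1611
86th selection = r + (86−1)·k = 200 + 85×1611 = 200 + 136935 = 137135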